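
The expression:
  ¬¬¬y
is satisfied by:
  {y: False}


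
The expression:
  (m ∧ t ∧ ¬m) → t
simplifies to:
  True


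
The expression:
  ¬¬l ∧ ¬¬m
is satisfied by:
  {m: True, l: True}


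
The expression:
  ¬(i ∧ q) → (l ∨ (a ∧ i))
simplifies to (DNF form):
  l ∨ (a ∧ i) ∨ (i ∧ q)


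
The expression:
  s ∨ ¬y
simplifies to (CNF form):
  s ∨ ¬y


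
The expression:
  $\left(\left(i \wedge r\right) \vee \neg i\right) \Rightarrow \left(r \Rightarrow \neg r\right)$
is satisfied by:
  {r: False}


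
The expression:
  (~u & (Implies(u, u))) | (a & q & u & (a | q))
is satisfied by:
  {q: True, a: True, u: False}
  {q: True, a: False, u: False}
  {a: True, q: False, u: False}
  {q: False, a: False, u: False}
  {q: True, u: True, a: True}


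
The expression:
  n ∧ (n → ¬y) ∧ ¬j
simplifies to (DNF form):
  n ∧ ¬j ∧ ¬y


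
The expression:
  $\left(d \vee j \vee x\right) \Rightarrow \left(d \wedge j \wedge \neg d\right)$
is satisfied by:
  {x: False, d: False, j: False}


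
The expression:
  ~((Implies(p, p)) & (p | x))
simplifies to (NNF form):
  ~p & ~x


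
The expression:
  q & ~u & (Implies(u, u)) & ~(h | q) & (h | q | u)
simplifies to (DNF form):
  False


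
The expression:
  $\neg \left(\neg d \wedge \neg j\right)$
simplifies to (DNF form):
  $d \vee j$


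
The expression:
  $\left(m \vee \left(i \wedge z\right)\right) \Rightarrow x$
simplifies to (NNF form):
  $x \vee \left(\neg i \wedge \neg m\right) \vee \left(\neg m \wedge \neg z\right)$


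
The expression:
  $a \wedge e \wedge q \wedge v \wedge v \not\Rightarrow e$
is never true.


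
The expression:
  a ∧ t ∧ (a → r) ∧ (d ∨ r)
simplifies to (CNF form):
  a ∧ r ∧ t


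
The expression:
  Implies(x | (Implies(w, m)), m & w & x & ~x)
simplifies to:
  w & ~m & ~x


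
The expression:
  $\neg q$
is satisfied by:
  {q: False}


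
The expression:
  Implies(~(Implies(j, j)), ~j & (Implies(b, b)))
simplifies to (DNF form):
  True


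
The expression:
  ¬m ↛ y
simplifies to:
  y ∨ ¬m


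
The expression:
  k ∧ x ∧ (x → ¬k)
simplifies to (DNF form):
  False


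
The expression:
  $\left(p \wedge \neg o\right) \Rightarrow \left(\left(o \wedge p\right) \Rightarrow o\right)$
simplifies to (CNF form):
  $\text{True}$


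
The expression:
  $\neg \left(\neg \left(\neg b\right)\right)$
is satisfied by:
  {b: False}


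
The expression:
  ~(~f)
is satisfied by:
  {f: True}


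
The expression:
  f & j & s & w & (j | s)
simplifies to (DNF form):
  f & j & s & w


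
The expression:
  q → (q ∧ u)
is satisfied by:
  {u: True, q: False}
  {q: False, u: False}
  {q: True, u: True}


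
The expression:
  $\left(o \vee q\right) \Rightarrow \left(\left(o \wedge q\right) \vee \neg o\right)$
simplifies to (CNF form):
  $q \vee \neg o$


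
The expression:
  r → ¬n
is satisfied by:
  {n: False, r: False}
  {r: True, n: False}
  {n: True, r: False}


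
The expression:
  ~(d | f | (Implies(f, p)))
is never true.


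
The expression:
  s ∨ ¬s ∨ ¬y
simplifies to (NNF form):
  True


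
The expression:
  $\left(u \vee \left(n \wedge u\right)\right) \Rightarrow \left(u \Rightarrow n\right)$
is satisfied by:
  {n: True, u: False}
  {u: False, n: False}
  {u: True, n: True}


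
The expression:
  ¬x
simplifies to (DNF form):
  ¬x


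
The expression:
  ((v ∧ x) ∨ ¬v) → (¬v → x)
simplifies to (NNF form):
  v ∨ x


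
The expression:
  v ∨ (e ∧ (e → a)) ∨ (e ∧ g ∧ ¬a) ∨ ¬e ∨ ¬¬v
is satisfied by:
  {a: True, v: True, g: True, e: False}
  {a: True, v: True, g: False, e: False}
  {a: True, g: True, e: False, v: False}
  {a: True, g: False, e: False, v: False}
  {v: True, g: True, e: False, a: False}
  {v: True, g: False, e: False, a: False}
  {g: True, v: False, e: False, a: False}
  {g: False, v: False, e: False, a: False}
  {a: True, v: True, e: True, g: True}
  {a: True, v: True, e: True, g: False}
  {a: True, e: True, g: True, v: False}
  {a: True, e: True, g: False, v: False}
  {e: True, v: True, g: True, a: False}
  {e: True, v: True, g: False, a: False}
  {e: True, g: True, v: False, a: False}


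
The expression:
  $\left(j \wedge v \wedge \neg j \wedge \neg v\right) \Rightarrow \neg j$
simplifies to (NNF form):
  $\text{True}$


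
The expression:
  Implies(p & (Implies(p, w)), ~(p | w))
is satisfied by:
  {p: False, w: False}
  {w: True, p: False}
  {p: True, w: False}


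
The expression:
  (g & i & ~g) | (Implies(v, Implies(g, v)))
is always true.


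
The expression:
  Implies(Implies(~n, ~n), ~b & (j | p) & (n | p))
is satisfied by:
  {n: True, p: True, j: True, b: False}
  {n: True, p: True, j: False, b: False}
  {p: True, j: True, n: False, b: False}
  {p: True, n: False, j: False, b: False}
  {n: True, j: True, p: False, b: False}


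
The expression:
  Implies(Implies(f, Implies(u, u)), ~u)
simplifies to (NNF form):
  ~u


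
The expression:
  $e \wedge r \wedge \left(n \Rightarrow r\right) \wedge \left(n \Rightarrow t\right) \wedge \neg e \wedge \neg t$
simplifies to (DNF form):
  $\text{False}$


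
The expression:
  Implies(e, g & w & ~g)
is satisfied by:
  {e: False}


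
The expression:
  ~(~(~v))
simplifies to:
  ~v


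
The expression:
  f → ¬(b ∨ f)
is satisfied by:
  {f: False}


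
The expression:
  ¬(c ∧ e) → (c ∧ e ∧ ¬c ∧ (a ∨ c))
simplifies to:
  c ∧ e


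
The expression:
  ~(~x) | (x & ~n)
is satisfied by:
  {x: True}


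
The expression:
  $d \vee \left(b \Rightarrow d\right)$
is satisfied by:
  {d: True, b: False}
  {b: False, d: False}
  {b: True, d: True}


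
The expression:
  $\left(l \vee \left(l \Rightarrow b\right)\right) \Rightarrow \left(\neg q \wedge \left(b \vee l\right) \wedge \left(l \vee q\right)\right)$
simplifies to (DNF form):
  $l \wedge \neg q$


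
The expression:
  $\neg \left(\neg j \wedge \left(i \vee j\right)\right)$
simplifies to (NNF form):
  $j \vee \neg i$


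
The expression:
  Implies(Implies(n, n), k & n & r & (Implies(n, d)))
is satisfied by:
  {r: True, d: True, n: True, k: True}


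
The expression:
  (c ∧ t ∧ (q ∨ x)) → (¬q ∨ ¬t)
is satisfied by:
  {c: False, t: False, q: False}
  {q: True, c: False, t: False}
  {t: True, c: False, q: False}
  {q: True, t: True, c: False}
  {c: True, q: False, t: False}
  {q: True, c: True, t: False}
  {t: True, c: True, q: False}


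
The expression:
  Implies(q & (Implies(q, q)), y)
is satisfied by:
  {y: True, q: False}
  {q: False, y: False}
  {q: True, y: True}


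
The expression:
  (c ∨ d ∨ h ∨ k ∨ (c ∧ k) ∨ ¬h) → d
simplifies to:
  d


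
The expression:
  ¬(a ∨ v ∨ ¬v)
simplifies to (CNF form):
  False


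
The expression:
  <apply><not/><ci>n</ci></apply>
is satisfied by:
  {n: False}


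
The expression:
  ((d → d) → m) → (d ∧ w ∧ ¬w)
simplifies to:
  ¬m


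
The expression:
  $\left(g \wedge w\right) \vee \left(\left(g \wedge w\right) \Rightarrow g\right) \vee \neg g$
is always true.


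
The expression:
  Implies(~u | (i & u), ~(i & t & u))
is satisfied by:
  {u: False, t: False, i: False}
  {i: True, u: False, t: False}
  {t: True, u: False, i: False}
  {i: True, t: True, u: False}
  {u: True, i: False, t: False}
  {i: True, u: True, t: False}
  {t: True, u: True, i: False}


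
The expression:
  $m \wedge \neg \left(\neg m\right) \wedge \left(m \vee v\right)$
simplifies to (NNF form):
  $m$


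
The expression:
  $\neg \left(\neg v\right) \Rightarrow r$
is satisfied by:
  {r: True, v: False}
  {v: False, r: False}
  {v: True, r: True}


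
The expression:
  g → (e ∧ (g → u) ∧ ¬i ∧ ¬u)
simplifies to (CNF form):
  ¬g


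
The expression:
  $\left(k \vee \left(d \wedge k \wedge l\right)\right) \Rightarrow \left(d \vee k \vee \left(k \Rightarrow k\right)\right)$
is always true.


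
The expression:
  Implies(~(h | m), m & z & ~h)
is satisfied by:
  {m: True, h: True}
  {m: True, h: False}
  {h: True, m: False}


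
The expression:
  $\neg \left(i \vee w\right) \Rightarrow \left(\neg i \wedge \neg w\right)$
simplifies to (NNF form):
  $\text{True}$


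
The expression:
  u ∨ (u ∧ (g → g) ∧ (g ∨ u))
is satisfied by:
  {u: True}


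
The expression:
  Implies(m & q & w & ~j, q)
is always true.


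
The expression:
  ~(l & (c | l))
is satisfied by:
  {l: False}


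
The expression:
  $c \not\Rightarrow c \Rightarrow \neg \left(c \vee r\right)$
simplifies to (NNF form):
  $\text{True}$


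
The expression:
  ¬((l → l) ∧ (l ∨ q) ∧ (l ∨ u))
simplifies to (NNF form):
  ¬l ∧ (¬q ∨ ¬u)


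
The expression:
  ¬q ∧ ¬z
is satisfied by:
  {q: False, z: False}


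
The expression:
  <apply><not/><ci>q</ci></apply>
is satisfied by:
  {q: False}


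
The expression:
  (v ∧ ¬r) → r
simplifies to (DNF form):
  r ∨ ¬v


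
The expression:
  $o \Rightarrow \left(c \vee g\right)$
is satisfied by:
  {c: True, g: True, o: False}
  {c: True, o: False, g: False}
  {g: True, o: False, c: False}
  {g: False, o: False, c: False}
  {c: True, g: True, o: True}
  {c: True, o: True, g: False}
  {g: True, o: True, c: False}


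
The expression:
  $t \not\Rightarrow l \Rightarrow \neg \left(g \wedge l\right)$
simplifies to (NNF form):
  $\text{True}$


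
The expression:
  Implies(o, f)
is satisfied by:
  {f: True, o: False}
  {o: False, f: False}
  {o: True, f: True}


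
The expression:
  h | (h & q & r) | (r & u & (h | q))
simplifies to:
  h | (q & r & u)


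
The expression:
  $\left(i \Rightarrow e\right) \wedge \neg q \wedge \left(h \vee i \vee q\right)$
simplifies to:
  $\neg q \wedge \left(e \vee \neg i\right) \wedge \left(h \vee i\right)$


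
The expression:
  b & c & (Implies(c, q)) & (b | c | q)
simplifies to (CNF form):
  b & c & q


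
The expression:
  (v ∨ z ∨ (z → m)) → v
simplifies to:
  v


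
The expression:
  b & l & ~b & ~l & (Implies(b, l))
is never true.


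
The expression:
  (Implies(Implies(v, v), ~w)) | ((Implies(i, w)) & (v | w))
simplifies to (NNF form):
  True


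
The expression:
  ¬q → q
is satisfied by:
  {q: True}


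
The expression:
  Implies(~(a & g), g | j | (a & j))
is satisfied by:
  {g: True, j: True}
  {g: True, j: False}
  {j: True, g: False}


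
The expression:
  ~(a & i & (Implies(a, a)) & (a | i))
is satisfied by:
  {a: False, i: False}
  {i: True, a: False}
  {a: True, i: False}


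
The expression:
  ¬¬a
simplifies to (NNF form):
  a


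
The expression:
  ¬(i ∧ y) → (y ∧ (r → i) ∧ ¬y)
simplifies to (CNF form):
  i ∧ y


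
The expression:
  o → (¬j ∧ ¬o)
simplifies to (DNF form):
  ¬o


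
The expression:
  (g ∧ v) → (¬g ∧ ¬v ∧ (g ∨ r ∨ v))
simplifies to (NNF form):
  ¬g ∨ ¬v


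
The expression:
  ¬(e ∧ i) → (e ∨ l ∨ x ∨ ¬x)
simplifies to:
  True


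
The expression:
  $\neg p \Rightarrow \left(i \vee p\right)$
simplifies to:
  $i \vee p$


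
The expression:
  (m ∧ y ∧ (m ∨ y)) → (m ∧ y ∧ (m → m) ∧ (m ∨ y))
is always true.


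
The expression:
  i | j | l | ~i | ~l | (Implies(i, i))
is always true.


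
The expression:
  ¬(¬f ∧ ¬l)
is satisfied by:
  {l: True, f: True}
  {l: True, f: False}
  {f: True, l: False}


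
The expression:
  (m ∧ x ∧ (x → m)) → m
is always true.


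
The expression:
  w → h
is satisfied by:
  {h: True, w: False}
  {w: False, h: False}
  {w: True, h: True}


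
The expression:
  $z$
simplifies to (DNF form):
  $z$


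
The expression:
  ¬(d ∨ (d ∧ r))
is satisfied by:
  {d: False}


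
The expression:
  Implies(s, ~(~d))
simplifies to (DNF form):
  d | ~s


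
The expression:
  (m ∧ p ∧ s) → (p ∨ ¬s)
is always true.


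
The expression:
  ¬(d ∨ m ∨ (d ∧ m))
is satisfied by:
  {d: False, m: False}


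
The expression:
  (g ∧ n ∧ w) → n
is always true.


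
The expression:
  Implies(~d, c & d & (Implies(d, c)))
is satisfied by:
  {d: True}


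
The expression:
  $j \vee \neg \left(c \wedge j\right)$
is always true.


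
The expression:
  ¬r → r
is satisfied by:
  {r: True}


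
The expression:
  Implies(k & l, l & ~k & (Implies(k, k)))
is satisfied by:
  {l: False, k: False}
  {k: True, l: False}
  {l: True, k: False}


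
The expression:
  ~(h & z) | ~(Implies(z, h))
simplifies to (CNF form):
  ~h | ~z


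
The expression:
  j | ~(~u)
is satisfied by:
  {u: True, j: True}
  {u: True, j: False}
  {j: True, u: False}


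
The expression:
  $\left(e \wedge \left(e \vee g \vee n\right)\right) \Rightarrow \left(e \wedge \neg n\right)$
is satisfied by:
  {e: False, n: False}
  {n: True, e: False}
  {e: True, n: False}


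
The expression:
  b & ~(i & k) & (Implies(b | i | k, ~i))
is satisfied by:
  {b: True, i: False}


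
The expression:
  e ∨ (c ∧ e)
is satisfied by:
  {e: True}


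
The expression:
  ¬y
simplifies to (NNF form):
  ¬y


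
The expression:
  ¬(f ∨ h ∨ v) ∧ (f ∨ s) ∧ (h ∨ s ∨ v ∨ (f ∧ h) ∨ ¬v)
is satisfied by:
  {s: True, h: False, v: False, f: False}


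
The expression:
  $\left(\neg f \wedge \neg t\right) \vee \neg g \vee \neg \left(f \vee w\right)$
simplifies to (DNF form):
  $\left(\neg f \wedge \neg t\right) \vee \left(\neg f \wedge \neg w\right) \vee \neg g$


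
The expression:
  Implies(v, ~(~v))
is always true.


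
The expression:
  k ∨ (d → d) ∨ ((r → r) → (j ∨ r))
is always true.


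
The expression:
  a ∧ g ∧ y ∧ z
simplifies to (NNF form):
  a ∧ g ∧ y ∧ z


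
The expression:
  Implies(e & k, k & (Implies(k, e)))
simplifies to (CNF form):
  True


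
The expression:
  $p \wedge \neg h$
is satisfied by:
  {p: True, h: False}


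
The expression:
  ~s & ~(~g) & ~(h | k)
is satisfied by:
  {g: True, h: False, k: False, s: False}


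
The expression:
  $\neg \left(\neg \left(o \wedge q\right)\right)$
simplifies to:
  $o \wedge q$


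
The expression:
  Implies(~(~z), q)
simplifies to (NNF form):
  q | ~z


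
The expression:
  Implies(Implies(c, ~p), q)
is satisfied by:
  {q: True, p: True, c: True}
  {q: True, p: True, c: False}
  {q: True, c: True, p: False}
  {q: True, c: False, p: False}
  {p: True, c: True, q: False}


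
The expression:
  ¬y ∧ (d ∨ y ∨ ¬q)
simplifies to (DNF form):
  (d ∧ ¬y) ∨ (¬q ∧ ¬y)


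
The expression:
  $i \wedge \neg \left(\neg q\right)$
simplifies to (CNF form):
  $i \wedge q$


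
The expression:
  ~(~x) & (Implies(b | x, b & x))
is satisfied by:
  {b: True, x: True}


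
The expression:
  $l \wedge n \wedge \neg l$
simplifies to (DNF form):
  $\text{False}$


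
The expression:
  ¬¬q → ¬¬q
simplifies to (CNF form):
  True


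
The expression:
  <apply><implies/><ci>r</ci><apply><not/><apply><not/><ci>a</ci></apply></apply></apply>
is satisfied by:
  {a: True, r: False}
  {r: False, a: False}
  {r: True, a: True}


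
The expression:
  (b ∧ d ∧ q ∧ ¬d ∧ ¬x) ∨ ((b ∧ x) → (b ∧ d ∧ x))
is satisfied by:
  {d: True, x: False, b: False}
  {x: False, b: False, d: False}
  {b: True, d: True, x: False}
  {b: True, x: False, d: False}
  {d: True, x: True, b: False}
  {x: True, d: False, b: False}
  {b: True, x: True, d: True}


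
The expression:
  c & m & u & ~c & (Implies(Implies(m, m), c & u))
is never true.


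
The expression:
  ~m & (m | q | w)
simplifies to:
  ~m & (q | w)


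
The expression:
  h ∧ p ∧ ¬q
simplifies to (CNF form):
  h ∧ p ∧ ¬q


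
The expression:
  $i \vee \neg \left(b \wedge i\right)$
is always true.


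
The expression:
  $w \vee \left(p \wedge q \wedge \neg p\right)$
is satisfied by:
  {w: True}


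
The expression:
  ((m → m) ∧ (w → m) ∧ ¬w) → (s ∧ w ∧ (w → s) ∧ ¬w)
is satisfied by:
  {w: True}


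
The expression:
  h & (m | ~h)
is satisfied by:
  {h: True, m: True}


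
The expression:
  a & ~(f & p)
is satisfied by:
  {a: True, p: False, f: False}
  {a: True, f: True, p: False}
  {a: True, p: True, f: False}


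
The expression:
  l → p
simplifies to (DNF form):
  p ∨ ¬l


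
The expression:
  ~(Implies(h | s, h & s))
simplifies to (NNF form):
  (h & ~s) | (s & ~h)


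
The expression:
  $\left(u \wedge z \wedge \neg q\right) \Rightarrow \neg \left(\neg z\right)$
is always true.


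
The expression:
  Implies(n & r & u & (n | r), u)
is always true.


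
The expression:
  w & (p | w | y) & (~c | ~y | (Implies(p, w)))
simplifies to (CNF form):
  w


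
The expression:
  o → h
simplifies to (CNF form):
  h ∨ ¬o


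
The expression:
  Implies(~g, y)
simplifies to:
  g | y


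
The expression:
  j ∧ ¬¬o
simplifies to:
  j ∧ o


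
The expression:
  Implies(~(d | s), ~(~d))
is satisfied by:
  {d: True, s: True}
  {d: True, s: False}
  {s: True, d: False}


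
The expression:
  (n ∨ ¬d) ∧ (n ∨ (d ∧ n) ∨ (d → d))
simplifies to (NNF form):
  n ∨ ¬d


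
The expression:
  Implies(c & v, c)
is always true.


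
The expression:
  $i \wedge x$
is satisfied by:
  {i: True, x: True}


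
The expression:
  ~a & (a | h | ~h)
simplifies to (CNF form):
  ~a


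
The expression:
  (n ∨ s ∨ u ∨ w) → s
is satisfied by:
  {s: True, w: False, n: False, u: False}
  {s: True, u: True, w: False, n: False}
  {s: True, n: True, w: False, u: False}
  {s: True, u: True, n: True, w: False}
  {s: True, w: True, n: False, u: False}
  {s: True, u: True, w: True, n: False}
  {s: True, n: True, w: True, u: False}
  {s: True, u: True, n: True, w: True}
  {u: False, w: False, n: False, s: False}


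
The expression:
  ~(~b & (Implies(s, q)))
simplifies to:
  b | (s & ~q)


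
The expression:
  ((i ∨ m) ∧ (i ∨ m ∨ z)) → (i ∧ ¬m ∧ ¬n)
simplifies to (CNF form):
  ¬m ∧ (¬i ∨ ¬n)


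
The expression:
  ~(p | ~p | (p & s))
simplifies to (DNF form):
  False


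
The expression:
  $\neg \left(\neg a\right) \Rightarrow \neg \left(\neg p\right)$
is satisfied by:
  {p: True, a: False}
  {a: False, p: False}
  {a: True, p: True}


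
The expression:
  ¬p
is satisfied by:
  {p: False}


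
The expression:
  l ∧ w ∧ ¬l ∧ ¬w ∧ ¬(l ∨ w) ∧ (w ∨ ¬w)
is never true.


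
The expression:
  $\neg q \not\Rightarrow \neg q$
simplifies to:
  $\text{False}$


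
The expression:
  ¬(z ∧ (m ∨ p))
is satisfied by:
  {p: False, z: False, m: False}
  {m: True, p: False, z: False}
  {p: True, m: False, z: False}
  {m: True, p: True, z: False}
  {z: True, m: False, p: False}


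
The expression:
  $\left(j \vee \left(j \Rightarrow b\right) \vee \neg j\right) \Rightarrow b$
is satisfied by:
  {b: True}


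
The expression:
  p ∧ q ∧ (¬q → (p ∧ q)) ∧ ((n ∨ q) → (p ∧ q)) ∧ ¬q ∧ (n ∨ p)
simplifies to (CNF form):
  False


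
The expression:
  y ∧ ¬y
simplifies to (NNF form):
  False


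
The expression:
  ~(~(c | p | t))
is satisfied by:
  {t: True, c: True, p: True}
  {t: True, c: True, p: False}
  {t: True, p: True, c: False}
  {t: True, p: False, c: False}
  {c: True, p: True, t: False}
  {c: True, p: False, t: False}
  {p: True, c: False, t: False}


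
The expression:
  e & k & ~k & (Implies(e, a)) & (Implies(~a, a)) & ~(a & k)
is never true.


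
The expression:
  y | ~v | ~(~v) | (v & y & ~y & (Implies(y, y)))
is always true.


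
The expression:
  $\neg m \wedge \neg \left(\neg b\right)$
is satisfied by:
  {b: True, m: False}


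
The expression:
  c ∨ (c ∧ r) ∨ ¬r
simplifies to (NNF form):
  c ∨ ¬r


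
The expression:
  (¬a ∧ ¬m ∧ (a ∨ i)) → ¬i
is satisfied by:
  {a: True, m: True, i: False}
  {a: True, m: False, i: False}
  {m: True, a: False, i: False}
  {a: False, m: False, i: False}
  {a: True, i: True, m: True}
  {a: True, i: True, m: False}
  {i: True, m: True, a: False}


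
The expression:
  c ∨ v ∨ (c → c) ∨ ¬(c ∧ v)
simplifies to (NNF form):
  True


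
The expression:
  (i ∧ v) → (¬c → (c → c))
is always true.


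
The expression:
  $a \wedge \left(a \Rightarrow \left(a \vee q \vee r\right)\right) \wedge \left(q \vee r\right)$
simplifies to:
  $a \wedge \left(q \vee r\right)$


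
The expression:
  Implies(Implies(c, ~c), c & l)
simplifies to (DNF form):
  c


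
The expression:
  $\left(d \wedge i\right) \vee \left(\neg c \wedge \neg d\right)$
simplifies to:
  $\left(d \wedge i\right) \vee \left(\neg c \wedge \neg d\right)$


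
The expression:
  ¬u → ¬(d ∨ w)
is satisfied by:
  {u: True, w: False, d: False}
  {d: True, u: True, w: False}
  {u: True, w: True, d: False}
  {d: True, u: True, w: True}
  {d: False, w: False, u: False}


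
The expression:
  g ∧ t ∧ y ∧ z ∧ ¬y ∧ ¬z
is never true.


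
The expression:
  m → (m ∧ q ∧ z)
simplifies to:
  (q ∧ z) ∨ ¬m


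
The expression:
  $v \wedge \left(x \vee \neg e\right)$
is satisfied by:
  {x: True, v: True, e: False}
  {v: True, e: False, x: False}
  {x: True, e: True, v: True}


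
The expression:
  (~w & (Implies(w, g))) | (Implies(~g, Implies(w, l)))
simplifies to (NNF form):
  g | l | ~w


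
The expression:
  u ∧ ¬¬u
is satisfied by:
  {u: True}


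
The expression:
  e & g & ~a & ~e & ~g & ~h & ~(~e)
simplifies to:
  False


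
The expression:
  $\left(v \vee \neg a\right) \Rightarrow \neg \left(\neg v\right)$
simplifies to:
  $a \vee v$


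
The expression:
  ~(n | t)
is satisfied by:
  {n: False, t: False}


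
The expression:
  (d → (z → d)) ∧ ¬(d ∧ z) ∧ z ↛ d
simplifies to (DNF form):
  z ∧ ¬d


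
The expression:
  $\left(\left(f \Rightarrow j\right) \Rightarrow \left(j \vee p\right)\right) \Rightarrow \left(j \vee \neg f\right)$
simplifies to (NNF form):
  $j \vee \neg f$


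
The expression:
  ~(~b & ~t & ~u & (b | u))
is always true.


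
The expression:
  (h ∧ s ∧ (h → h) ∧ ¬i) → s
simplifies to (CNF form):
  True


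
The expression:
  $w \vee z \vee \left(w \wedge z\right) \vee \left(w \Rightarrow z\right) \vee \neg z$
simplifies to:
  $\text{True}$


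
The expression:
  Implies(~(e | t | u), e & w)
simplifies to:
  e | t | u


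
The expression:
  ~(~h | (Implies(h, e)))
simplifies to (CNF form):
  h & ~e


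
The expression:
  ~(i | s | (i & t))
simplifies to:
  ~i & ~s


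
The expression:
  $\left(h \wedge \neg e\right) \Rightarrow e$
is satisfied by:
  {e: True, h: False}
  {h: False, e: False}
  {h: True, e: True}


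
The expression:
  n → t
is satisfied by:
  {t: True, n: False}
  {n: False, t: False}
  {n: True, t: True}


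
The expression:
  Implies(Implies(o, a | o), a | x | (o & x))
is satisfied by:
  {a: True, x: True}
  {a: True, x: False}
  {x: True, a: False}


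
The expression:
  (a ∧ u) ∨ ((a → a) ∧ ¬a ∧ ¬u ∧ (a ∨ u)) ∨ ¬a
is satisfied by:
  {u: True, a: False}
  {a: False, u: False}
  {a: True, u: True}


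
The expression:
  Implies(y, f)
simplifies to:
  f | ~y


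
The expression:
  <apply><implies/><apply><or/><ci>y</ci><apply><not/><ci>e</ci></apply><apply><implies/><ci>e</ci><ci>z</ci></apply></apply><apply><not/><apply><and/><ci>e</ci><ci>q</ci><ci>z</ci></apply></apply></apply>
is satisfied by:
  {e: False, q: False, z: False}
  {z: True, e: False, q: False}
  {q: True, e: False, z: False}
  {z: True, q: True, e: False}
  {e: True, z: False, q: False}
  {z: True, e: True, q: False}
  {q: True, e: True, z: False}


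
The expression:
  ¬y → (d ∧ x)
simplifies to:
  y ∨ (d ∧ x)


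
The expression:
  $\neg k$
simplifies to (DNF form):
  $\neg k$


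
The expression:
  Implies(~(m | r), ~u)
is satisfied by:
  {r: True, m: True, u: False}
  {r: True, u: False, m: False}
  {m: True, u: False, r: False}
  {m: False, u: False, r: False}
  {r: True, m: True, u: True}
  {r: True, u: True, m: False}
  {m: True, u: True, r: False}


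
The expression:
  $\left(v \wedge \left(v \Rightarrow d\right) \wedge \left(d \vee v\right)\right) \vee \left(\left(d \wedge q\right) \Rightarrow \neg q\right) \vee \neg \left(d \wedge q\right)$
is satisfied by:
  {v: True, d: False, q: False}
  {v: False, d: False, q: False}
  {q: True, v: True, d: False}
  {q: True, v: False, d: False}
  {d: True, v: True, q: False}
  {d: True, v: False, q: False}
  {d: True, q: True, v: True}


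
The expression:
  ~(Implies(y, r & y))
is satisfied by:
  {y: True, r: False}


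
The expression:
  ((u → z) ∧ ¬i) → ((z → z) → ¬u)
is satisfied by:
  {i: True, u: False, z: False}
  {u: False, z: False, i: False}
  {i: True, z: True, u: False}
  {z: True, u: False, i: False}
  {i: True, u: True, z: False}
  {u: True, i: False, z: False}
  {i: True, z: True, u: True}


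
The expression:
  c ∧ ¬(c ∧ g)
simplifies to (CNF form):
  c ∧ ¬g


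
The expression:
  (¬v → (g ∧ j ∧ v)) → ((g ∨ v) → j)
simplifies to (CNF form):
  j ∨ ¬v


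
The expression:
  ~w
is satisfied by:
  {w: False}


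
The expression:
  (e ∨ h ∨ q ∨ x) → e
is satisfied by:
  {e: True, h: False, q: False, x: False}
  {x: True, e: True, h: False, q: False}
  {e: True, q: True, h: False, x: False}
  {x: True, e: True, q: True, h: False}
  {e: True, h: True, q: False, x: False}
  {e: True, x: True, h: True, q: False}
  {e: True, q: True, h: True, x: False}
  {x: True, e: True, q: True, h: True}
  {x: False, h: False, q: False, e: False}


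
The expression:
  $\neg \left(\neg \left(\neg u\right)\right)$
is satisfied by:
  {u: False}


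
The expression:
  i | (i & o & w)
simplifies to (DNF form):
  i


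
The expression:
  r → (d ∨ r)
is always true.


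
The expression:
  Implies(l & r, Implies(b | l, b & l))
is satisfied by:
  {b: True, l: False, r: False}
  {l: False, r: False, b: False}
  {r: True, b: True, l: False}
  {r: True, l: False, b: False}
  {b: True, l: True, r: False}
  {l: True, b: False, r: False}
  {r: True, l: True, b: True}


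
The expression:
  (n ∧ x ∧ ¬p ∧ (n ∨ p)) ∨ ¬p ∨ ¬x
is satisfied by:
  {p: False, x: False}
  {x: True, p: False}
  {p: True, x: False}


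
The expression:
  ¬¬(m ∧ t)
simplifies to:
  m ∧ t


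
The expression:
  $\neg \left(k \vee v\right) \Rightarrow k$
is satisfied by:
  {k: True, v: True}
  {k: True, v: False}
  {v: True, k: False}


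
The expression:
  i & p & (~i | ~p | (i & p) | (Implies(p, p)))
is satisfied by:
  {i: True, p: True}


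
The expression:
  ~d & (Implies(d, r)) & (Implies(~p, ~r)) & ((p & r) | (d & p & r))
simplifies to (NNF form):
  p & r & ~d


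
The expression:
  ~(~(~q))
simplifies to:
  ~q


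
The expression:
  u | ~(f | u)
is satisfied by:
  {u: True, f: False}
  {f: False, u: False}
  {f: True, u: True}


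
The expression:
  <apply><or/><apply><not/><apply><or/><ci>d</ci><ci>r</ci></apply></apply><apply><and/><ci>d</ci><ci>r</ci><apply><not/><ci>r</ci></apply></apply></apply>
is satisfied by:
  {d: False, r: False}


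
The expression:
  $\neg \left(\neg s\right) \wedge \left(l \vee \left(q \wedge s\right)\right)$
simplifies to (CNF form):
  $s \wedge \left(l \vee q\right)$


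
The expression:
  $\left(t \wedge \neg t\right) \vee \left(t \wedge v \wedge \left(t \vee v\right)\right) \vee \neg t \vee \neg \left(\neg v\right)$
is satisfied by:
  {v: True, t: False}
  {t: False, v: False}
  {t: True, v: True}


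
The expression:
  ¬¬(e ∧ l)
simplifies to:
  e ∧ l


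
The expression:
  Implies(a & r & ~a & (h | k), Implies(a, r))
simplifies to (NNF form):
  True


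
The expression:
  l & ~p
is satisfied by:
  {l: True, p: False}


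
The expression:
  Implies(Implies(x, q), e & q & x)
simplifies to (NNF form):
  x & (e | ~q)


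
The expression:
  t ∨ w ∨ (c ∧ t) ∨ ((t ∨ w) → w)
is always true.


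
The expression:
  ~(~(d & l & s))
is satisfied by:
  {s: True, d: True, l: True}


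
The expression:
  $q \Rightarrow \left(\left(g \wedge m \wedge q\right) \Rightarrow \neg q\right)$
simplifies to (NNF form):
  $\neg g \vee \neg m \vee \neg q$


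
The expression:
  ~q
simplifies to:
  ~q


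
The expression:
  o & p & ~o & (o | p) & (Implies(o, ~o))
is never true.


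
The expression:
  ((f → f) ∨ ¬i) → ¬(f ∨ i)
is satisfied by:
  {i: False, f: False}


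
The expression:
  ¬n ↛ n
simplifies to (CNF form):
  True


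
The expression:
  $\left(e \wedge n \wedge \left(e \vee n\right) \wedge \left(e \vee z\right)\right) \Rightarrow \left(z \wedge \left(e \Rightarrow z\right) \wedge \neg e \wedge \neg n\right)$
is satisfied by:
  {e: False, n: False}
  {n: True, e: False}
  {e: True, n: False}


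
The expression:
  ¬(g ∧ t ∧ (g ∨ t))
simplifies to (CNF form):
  ¬g ∨ ¬t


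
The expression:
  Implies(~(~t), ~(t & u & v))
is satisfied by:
  {u: False, v: False, t: False}
  {t: True, u: False, v: False}
  {v: True, u: False, t: False}
  {t: True, v: True, u: False}
  {u: True, t: False, v: False}
  {t: True, u: True, v: False}
  {v: True, u: True, t: False}


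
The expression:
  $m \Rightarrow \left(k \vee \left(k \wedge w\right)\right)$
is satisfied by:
  {k: True, m: False}
  {m: False, k: False}
  {m: True, k: True}


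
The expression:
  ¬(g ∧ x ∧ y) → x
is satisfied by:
  {x: True}


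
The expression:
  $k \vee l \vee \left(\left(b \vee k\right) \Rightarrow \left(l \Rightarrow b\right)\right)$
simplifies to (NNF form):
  $\text{True}$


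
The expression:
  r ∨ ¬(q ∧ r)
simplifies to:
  True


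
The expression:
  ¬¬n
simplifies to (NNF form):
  n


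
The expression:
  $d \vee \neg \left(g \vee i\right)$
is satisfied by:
  {d: True, g: False, i: False}
  {i: True, d: True, g: False}
  {d: True, g: True, i: False}
  {i: True, d: True, g: True}
  {i: False, g: False, d: False}


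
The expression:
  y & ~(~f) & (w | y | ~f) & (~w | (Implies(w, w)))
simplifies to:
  f & y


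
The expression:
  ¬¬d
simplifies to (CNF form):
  d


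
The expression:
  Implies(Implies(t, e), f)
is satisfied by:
  {f: True, t: True, e: False}
  {f: True, t: False, e: False}
  {e: True, f: True, t: True}
  {e: True, f: True, t: False}
  {t: True, e: False, f: False}


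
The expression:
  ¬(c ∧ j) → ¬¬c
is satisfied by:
  {c: True}


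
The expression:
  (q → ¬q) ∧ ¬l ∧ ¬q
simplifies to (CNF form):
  ¬l ∧ ¬q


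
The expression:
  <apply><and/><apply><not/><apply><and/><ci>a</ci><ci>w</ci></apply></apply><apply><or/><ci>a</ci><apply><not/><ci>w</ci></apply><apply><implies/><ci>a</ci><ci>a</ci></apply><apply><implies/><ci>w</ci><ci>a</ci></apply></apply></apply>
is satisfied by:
  {w: False, a: False}
  {a: True, w: False}
  {w: True, a: False}


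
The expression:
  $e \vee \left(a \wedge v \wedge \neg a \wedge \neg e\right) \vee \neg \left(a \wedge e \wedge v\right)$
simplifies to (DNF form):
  $\text{True}$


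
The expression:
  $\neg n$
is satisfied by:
  {n: False}


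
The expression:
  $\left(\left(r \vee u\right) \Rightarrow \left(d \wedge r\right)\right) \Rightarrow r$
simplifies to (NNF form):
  $r \vee u$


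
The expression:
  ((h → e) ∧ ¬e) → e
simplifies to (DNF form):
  e ∨ h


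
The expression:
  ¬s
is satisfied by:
  {s: False}


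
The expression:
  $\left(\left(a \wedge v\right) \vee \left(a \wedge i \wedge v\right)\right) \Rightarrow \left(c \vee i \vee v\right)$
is always true.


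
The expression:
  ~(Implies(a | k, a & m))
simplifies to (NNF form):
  (a & ~m) | (k & ~a)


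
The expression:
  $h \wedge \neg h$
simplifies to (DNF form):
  $\text{False}$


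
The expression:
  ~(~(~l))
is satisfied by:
  {l: False}


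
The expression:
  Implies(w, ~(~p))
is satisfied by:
  {p: True, w: False}
  {w: False, p: False}
  {w: True, p: True}


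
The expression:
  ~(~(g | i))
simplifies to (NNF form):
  g | i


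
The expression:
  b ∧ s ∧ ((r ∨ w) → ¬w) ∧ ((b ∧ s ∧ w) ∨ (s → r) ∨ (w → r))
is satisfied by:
  {b: True, s: True, w: False}


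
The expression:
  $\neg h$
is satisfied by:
  {h: False}


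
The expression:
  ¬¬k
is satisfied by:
  {k: True}


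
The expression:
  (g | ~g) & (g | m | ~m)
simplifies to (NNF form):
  True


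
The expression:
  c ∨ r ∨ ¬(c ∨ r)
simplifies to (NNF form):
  True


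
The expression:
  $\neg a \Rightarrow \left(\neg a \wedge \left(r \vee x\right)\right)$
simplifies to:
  $a \vee r \vee x$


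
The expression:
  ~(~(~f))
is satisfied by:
  {f: False}


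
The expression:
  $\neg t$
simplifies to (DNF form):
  $\neg t$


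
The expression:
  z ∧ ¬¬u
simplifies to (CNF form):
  u ∧ z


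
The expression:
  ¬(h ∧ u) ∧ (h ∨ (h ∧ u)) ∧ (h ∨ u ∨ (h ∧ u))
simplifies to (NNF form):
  h ∧ ¬u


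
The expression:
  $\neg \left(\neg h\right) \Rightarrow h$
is always true.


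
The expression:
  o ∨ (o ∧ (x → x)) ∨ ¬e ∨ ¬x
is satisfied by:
  {o: True, e: False, x: False}
  {e: False, x: False, o: False}
  {x: True, o: True, e: False}
  {x: True, e: False, o: False}
  {o: True, e: True, x: False}
  {e: True, o: False, x: False}
  {x: True, e: True, o: True}


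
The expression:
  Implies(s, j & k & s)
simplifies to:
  ~s | (j & k)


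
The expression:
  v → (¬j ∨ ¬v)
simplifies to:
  ¬j ∨ ¬v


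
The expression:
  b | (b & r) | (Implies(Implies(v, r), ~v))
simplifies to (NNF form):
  b | ~r | ~v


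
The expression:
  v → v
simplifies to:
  True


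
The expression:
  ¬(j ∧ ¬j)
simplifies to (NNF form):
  True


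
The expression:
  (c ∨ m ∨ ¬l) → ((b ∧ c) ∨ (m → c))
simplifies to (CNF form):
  c ∨ ¬m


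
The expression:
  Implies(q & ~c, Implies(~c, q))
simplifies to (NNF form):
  True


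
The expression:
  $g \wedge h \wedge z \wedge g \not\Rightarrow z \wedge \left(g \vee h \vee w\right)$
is never true.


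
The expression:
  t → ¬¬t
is always true.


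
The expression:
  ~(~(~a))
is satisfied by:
  {a: False}


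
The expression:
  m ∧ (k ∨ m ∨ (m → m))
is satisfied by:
  {m: True}


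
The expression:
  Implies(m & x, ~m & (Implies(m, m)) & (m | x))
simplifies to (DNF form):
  ~m | ~x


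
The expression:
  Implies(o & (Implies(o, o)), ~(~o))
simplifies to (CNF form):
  True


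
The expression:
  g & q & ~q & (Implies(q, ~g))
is never true.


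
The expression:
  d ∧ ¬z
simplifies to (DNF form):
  d ∧ ¬z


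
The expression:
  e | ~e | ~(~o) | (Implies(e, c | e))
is always true.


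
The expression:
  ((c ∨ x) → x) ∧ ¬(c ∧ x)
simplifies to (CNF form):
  ¬c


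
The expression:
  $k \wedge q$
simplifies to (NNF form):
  $k \wedge q$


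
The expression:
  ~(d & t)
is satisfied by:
  {t: False, d: False}
  {d: True, t: False}
  {t: True, d: False}


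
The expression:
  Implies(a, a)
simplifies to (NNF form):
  True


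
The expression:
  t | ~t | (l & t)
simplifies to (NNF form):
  True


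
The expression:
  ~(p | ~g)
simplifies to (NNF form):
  g & ~p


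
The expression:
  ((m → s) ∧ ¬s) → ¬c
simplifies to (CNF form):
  m ∨ s ∨ ¬c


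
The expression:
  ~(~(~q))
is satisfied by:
  {q: False}


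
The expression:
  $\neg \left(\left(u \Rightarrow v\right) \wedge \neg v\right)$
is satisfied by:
  {v: True, u: True}
  {v: True, u: False}
  {u: True, v: False}


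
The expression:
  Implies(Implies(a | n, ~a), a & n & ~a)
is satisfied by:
  {a: True}


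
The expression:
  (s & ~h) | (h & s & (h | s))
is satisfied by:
  {s: True}


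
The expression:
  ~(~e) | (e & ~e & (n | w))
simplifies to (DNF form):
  e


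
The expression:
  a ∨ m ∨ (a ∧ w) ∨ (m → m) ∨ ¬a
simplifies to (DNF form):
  True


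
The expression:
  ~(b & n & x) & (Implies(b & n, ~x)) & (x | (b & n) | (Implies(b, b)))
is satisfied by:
  {x: False, n: False, b: False}
  {b: True, x: False, n: False}
  {n: True, x: False, b: False}
  {b: True, n: True, x: False}
  {x: True, b: False, n: False}
  {b: True, x: True, n: False}
  {n: True, x: True, b: False}


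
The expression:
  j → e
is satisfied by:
  {e: True, j: False}
  {j: False, e: False}
  {j: True, e: True}


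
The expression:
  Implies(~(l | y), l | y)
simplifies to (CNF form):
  l | y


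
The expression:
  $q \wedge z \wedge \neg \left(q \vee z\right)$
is never true.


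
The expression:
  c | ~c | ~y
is always true.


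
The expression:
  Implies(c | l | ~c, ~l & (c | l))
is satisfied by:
  {c: True, l: False}


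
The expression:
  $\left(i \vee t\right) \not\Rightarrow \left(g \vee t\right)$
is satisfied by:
  {i: True, g: False, t: False}


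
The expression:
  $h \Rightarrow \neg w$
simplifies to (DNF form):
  $\neg h \vee \neg w$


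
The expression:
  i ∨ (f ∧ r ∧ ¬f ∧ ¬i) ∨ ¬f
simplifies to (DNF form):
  i ∨ ¬f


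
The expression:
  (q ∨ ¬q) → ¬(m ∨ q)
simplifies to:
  ¬m ∧ ¬q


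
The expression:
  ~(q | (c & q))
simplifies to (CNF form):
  ~q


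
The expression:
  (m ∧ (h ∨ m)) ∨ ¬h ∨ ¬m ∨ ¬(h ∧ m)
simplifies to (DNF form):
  True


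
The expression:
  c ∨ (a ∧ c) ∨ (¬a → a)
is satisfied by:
  {a: True, c: True}
  {a: True, c: False}
  {c: True, a: False}


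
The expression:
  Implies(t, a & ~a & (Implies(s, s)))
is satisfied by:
  {t: False}


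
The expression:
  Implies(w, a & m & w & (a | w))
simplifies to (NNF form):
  ~w | (a & m)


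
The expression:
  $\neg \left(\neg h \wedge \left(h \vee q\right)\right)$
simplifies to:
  $h \vee \neg q$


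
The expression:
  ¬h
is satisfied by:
  {h: False}


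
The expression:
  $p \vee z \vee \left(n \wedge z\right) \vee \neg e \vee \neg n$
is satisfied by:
  {p: True, z: True, e: False, n: False}
  {p: True, e: False, z: False, n: False}
  {z: True, p: False, e: False, n: False}
  {p: False, e: False, z: False, n: False}
  {n: True, p: True, z: True, e: False}
  {n: True, p: True, e: False, z: False}
  {n: True, z: True, p: False, e: False}
  {n: True, p: False, e: False, z: False}
  {p: True, e: True, z: True, n: False}
  {p: True, e: True, n: False, z: False}
  {e: True, z: True, n: False, p: False}
  {e: True, n: False, z: False, p: False}
  {p: True, e: True, n: True, z: True}
  {p: True, e: True, n: True, z: False}
  {e: True, n: True, z: True, p: False}
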